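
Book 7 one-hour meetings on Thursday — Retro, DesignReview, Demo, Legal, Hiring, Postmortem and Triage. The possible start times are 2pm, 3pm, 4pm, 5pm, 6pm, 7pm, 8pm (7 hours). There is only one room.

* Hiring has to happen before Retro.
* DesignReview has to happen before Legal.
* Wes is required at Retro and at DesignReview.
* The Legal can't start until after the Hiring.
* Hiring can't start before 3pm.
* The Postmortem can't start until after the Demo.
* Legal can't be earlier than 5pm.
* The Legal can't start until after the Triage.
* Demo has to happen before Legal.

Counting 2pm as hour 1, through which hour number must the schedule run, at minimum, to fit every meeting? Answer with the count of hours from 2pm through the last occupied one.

The precedence chain requires at least 2 distinct hours.
With at most 1 per hour and 7 meetings, at least 7 hours are needed.
Legal can't be placed before 5pm — that is hour 4 counting from 2pm — so the schedule must run through at least 4 hours.
7 works (last occupied hour: 8pm): for example DesignReview -> 4pm, Retro -> 7pm, Demo -> 2pm, Legal -> 6pm, Postmortem -> 8pm, Triage -> 5pm, Hiring -> 3pm.

7 hours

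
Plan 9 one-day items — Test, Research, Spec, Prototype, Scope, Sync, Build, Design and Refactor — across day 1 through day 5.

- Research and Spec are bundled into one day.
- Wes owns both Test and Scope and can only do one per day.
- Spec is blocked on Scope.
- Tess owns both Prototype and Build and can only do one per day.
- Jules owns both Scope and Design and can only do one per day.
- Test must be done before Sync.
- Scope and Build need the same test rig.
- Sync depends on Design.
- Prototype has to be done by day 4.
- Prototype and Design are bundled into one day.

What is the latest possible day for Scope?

day 4

Downstream work caps Scope at day 4.
Scope at day 4 is achievable: Refactor in day 1; Spec in day 5; Design in day 1; Sync in day 2; Prototype in day 1; Research in day 5; Test in day 1; Scope in day 4; Build in day 2.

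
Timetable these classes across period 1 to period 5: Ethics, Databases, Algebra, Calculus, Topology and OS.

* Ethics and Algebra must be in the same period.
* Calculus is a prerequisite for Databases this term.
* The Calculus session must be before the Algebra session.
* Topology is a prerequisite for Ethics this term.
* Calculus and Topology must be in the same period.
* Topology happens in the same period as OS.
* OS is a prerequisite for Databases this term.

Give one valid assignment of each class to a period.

OS -> period 1, Algebra -> period 2, Calculus -> period 1, Ethics -> period 2, Topology -> period 1, Databases -> period 2

Checking: OS(period 1) before Databases(period 2); Calculus(period 1) before Databases(period 2); Calculus(period 1) before Algebra(period 2); Topology(period 1) before Ethics(period 2); Ethics = Algebra = period 2; Topology = OS = period 1; Calculus = Topology = period 1.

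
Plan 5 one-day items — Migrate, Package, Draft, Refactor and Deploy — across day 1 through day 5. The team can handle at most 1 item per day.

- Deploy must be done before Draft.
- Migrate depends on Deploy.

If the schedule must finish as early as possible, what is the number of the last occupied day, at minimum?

day 5

The precedence chain requires at least 2 distinct days.
With at most 1 per day and 5 work items, at least 5 days are needed.
5 works (last occupied day: day 5): for example Migrate in day 2, Draft in day 3, Package in day 4, Refactor in day 5, Deploy in day 1.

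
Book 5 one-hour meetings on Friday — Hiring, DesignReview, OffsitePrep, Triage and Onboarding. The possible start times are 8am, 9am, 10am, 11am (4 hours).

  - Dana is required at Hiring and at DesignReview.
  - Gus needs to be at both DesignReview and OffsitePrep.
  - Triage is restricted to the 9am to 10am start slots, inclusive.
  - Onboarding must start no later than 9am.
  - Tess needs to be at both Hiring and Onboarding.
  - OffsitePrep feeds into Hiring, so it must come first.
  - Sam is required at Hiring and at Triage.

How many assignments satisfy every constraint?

Splitting on Hiring: it can be 9am (2), 10am (8), 11am (24). Listing each branch's schedules as (DesignReview, OffsitePrep, Triage, Onboarding):
Hiring=9am: (10am,8am,10am,8am) (11am,8am,10am,8am) — 2.
Hiring=10am: (8am,9am,9am,8am) (8am,9am,9am,9am) (9am,8am,9am,8am) (9am,8am,9am,9am) (11am,8am,9am,8am) (11am,8am,9am,9am) (11am,9am,9am,8am) (11am,9am,9am,9am) — 8.
Hiring=11am: (8am,9am,9am,8am) (8am,9am,9am,9am) (8am,9am,10am,8am) (8am,9am,10am,9am) (8am,10am,9am,8am) (8am,10am,9am,9am) (8am,10am,10am,8am) (8am,10am,10am,9am) (9am,8am,9am,8am) (9am,8am,9am,9am) (9am,8am,10am,8am) (9am,8am,10am,9am) (9am,10am,9am,8am) (9am,10am,9am,9am) (9am,10am,10am,8am) (9am,10am,10am,9am) (10am,8am,9am,8am) (10am,8am,9am,9am) (10am,8am,10am,8am) (10am,8am,10am,9am) (10am,9am,9am,8am) (10am,9am,9am,9am) (10am,9am,10am,8am) (10am,9am,10am,9am) — 24.
Summing: 2 + 8 + 24 = 34.

34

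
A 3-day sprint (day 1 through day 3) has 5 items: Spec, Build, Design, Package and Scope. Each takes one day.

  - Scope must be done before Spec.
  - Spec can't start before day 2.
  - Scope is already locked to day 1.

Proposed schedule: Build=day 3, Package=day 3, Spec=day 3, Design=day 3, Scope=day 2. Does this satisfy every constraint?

No. Scope is already locked to day 1 is not satisfied.

Spec can't start before day 2 — holds.
Scope must be done before Spec — holds.
Scope is already locked to day 1 — violated.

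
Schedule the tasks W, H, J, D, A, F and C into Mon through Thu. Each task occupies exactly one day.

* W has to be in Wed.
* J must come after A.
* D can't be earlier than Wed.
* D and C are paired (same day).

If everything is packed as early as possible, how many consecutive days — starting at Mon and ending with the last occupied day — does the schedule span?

3 days

The precedence chain requires at least 2 distinct days.
W can't be placed before Wed — that is day 3 counting from Mon — so the schedule must run through at least 3 days.
3 works (last occupied day: Wed): for example H -> Mon; A -> Mon; F -> Mon; C -> Wed; D -> Wed; W -> Wed; J -> Tue.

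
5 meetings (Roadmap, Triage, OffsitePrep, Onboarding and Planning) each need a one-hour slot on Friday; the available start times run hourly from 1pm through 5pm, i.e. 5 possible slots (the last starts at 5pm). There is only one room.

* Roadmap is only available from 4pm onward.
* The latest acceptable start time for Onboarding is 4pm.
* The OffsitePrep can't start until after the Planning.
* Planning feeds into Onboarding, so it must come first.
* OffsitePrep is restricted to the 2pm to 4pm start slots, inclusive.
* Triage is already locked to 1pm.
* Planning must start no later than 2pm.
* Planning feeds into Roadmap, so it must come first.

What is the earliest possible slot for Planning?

Planning's own window allows nothing later than 2pm.
Planning at 2pm is achievable: Planning -> 2pm, Onboarding -> 4pm, Roadmap -> 5pm, OffsitePrep -> 3pm, Triage -> 1pm.
Nothing earlier works — the capacity limit rule out every slot before 2pm.

2pm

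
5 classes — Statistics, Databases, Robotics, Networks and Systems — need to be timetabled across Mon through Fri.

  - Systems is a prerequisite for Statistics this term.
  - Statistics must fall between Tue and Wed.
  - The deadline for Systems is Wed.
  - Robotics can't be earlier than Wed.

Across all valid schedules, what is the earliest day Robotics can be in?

Robotics is available from Wed.
Robotics at Wed is achievable: Networks -> Mon, Systems -> Mon, Robotics -> Wed, Statistics -> Tue, Databases -> Mon.

Wed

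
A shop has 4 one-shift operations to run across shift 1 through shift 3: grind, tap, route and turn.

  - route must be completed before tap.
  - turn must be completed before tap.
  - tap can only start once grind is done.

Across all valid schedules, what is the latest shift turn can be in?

Downstream work caps turn at shift 2.
turn at shift 2 is achievable: grind=shift 1; turn=shift 2; route=shift 1; tap=shift 3.

shift 2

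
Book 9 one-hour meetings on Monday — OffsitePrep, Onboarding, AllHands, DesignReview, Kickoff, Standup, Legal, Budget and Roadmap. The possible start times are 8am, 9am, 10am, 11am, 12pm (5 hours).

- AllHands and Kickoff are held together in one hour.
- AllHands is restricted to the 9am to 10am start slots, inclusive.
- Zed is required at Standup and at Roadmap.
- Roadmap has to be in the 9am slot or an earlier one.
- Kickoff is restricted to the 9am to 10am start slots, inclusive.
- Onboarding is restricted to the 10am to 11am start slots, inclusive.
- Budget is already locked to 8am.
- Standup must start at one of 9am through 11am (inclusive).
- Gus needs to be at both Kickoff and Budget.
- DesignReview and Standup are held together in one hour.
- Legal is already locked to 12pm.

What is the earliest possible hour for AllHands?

AllHands is available from 9am; AllHands's own window allows nothing later than 10am.
AllHands at 9am is achievable: Onboarding=10am, Roadmap=8am, DesignReview=9am, Standup=9am, OffsitePrep=8am, AllHands=9am, Kickoff=9am, Budget=8am, Legal=12pm.

9am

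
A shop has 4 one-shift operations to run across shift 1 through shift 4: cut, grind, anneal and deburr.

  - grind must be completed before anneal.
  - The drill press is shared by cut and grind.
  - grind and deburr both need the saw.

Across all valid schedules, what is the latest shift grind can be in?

shift 3

Downstream work caps grind at shift 3.
grind at shift 3 is achievable: anneal in shift 4, cut in shift 1, deburr in shift 1, grind in shift 3.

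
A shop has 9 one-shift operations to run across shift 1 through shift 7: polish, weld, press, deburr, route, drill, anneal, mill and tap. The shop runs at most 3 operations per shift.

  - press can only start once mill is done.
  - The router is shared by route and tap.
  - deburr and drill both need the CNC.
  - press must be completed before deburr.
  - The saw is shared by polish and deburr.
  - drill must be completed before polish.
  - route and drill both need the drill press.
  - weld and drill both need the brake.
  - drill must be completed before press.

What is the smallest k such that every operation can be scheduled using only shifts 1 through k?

3 shifts

The precedence chain requires at least 3 distinct shifts.
With at most 3 per shift and 9 operations, at least 3 shifts are needed.
3 works (last occupied shift: shift 3): for example mill=shift 1; drill=shift 1; tap=shift 1; press=shift 2; deburr=shift 3; anneal=shift 3; route=shift 3; weld=shift 2; polish=shift 2.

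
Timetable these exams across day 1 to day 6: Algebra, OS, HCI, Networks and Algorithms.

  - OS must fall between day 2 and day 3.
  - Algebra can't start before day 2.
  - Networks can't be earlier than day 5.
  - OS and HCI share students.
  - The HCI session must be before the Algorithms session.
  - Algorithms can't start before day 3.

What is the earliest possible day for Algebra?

day 2

Algebra is available from day 2.
Algebra at day 2 is achievable: Networks -> day 5, Algorithms -> day 3, OS -> day 2, Algebra -> day 2, HCI -> day 1.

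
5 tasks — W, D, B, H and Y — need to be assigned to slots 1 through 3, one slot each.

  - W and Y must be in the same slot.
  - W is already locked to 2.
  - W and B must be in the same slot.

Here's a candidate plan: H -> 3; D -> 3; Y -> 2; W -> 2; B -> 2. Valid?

Valid

W and B must be in the same slot — holds.
W is already locked to 2 — holds.
W and Y must be in the same slot — holds.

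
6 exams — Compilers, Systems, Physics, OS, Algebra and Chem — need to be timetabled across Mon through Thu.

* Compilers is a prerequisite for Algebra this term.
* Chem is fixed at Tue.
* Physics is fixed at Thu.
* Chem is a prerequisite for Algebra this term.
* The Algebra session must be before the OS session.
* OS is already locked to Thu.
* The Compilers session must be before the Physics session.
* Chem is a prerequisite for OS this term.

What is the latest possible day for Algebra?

Precedence pushes Algebra to at least Wed; downstream work caps Algebra at Wed.
Algebra at Wed is achievable: Chem -> Tue; Compilers -> Mon; OS -> Thu; Systems -> Mon; Algebra -> Wed; Physics -> Thu.

Wed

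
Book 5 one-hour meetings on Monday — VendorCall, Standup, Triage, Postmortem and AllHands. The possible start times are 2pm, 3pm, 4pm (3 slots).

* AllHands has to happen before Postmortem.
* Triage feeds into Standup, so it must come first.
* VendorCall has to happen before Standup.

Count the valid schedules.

Splitting on VendorCall: it can be 2pm (9), 3pm (6). Listing each branch's schedules as (Standup, Triage, Postmortem, AllHands):
VendorCall=2pm: (3pm,2pm,3pm,2pm) (3pm,2pm,4pm,2pm) (3pm,2pm,4pm,3pm) (4pm,2pm,3pm,2pm) (4pm,2pm,4pm,2pm) (4pm,2pm,4pm,3pm) (4pm,3pm,3pm,2pm) (4pm,3pm,4pm,2pm) (4pm,3pm,4pm,3pm) — 9.
VendorCall=3pm: (4pm,2pm,3pm,2pm) (4pm,2pm,4pm,2pm) (4pm,2pm,4pm,3pm) (4pm,3pm,3pm,2pm) (4pm,3pm,4pm,2pm) (4pm,3pm,4pm,3pm) — 6.
Summing: 9 + 6 = 15.

15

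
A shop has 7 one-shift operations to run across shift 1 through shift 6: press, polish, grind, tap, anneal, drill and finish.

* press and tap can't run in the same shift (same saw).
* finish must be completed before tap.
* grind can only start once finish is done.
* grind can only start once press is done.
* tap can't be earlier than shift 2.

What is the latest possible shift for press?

Downstream work caps press at shift 5.
press at shift 5 is achievable: tap=shift 2; grind=shift 6; polish=shift 1; finish=shift 1; press=shift 5; drill=shift 1; anneal=shift 1.

shift 5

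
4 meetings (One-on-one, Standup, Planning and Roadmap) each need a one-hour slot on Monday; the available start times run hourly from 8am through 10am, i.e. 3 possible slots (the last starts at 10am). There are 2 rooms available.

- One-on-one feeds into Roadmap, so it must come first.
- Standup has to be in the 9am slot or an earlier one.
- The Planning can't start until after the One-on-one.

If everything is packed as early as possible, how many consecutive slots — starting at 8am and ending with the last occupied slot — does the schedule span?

2 slots

The precedence chain requires at least 2 distinct slots.
With at most 2 per slot and 4 meetings, at least 2 slots are needed.
2 works (last occupied slot: 9am): for example Planning -> 9am, Standup -> 8am, Roadmap -> 9am, One-on-one -> 8am.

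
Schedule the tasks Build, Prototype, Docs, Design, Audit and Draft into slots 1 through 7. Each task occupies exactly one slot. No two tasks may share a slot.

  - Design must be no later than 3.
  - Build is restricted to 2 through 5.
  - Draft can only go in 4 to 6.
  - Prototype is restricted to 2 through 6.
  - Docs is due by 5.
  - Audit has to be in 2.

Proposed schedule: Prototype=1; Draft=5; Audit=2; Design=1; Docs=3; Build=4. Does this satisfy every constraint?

Audit has to be in 2 — holds.
Draft can only go in 4 to 6 — holds.
Docs is due by 5 — holds.
Build is restricted to 2 through 5 — holds.
No two tasks may share a slot — violated.
Prototype is restricted to 2 through 6 — violated.
Design must be no later than 3 — holds.

No — it violates: Prototype is restricted to 2 through 6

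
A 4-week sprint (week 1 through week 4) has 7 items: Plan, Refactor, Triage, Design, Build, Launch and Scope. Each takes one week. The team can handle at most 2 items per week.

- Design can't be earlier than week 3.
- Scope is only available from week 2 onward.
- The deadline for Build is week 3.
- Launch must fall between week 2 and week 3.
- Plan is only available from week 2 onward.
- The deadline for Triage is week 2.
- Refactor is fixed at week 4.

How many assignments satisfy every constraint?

Splitting on Plan: it can be week 2 (14), week 3 (12), week 4 (8). Listing each branch's schedules as (Refactor, Triage, Design, Build, Launch, Scope) by week number:
Plan=week 2: (4,1,3,1,2,3) (4,1,3,1,2,4) (4,1,3,1,3,2) (4,1,3,1,3,4) (4,1,3,2,3,4) (4,1,3,3,2,4) (4,1,4,1,2,3) (4,1,4,1,3,2) (4,1,4,1,3,3) (4,1,4,2,3,3) (4,1,4,3,2,3) (4,1,4,3,3,2) (4,2,3,1,3,4) (4,2,4,1,3,3) — 14.
Plan=week 3: (4,1,3,1,2,2) (4,1,3,1,2,4) (4,1,3,2,2,4) (4,1,4,1,2,2) (4,1,4,1,2,3) (4,1,4,1,3,2) (4,1,4,2,2,3) (4,1,4,2,3,2) (4,1,4,3,2,2) (4,2,3,1,2,4) (4,2,4,1,2,3) (4,2,4,1,3,2) — 12.
Plan=week 4: (4,1,3,1,2,2) (4,1,3,1,2,3) (4,1,3,1,3,2) (4,1,3,2,2,3) (4,1,3,2,3,2) (4,1,3,3,2,2) (4,2,3,1,2,3) (4,2,3,1,3,2) — 8.
Summing: 14 + 12 + 8 = 34.

34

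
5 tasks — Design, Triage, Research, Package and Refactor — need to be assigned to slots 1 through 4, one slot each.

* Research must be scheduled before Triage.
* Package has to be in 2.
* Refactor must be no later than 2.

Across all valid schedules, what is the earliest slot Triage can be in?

Precedence pushes Triage to at least 2.
Triage at 2 is achievable: Triage=2; Design=1; Research=1; Refactor=1; Package=2.

2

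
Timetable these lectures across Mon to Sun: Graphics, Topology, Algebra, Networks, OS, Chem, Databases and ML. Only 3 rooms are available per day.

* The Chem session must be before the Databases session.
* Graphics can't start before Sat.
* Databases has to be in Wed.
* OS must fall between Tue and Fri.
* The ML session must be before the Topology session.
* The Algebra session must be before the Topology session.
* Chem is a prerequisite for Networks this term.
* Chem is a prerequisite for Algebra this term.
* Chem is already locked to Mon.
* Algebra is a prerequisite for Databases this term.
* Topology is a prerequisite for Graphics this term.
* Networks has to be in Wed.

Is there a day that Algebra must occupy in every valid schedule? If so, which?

Tue

Chem is fixed at Mon and must come before Algebra, so Algebra is at least Tue.
Databases is fixed at Wed and must come after Algebra, so Algebra is at most Tue.
So Algebra must be Tue.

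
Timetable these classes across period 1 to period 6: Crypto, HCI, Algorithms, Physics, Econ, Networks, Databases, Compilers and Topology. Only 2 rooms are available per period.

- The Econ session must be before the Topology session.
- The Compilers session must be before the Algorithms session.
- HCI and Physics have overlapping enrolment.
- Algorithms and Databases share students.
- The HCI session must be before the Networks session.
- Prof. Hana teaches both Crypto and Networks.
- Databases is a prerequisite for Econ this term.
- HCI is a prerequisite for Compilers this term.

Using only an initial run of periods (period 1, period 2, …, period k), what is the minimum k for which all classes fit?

The precedence chain requires at least 3 distinct periods.
With at most 2 per period and 9 classes, at least 5 periods are needed.
5 works (last occupied period: period 5): for example Algorithms=period 3, Topology=period 4, Econ=period 2, Networks=period 3, HCI=period 1, Physics=period 5, Databases=period 1, Compilers=period 2, Crypto=period 4.

5 periods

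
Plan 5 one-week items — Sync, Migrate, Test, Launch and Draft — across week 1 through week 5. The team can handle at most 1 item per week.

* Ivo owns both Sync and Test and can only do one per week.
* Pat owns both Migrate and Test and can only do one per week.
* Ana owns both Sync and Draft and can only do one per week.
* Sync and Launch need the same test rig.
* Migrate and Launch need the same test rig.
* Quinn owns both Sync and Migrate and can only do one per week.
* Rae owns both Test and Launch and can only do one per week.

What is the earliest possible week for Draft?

Draft at week 1 is achievable: Launch -> week 5; Test -> week 4; Draft -> week 1; Migrate -> week 3; Sync -> week 2.

week 1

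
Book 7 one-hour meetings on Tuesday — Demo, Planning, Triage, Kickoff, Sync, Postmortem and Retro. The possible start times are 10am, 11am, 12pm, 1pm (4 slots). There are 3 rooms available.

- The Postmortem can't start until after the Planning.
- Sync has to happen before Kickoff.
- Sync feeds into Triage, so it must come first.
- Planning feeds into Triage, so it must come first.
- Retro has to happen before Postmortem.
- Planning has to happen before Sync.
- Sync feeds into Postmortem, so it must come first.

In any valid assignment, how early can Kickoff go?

12pm

Precedence pushes Kickoff to at least 12pm.
Kickoff at 12pm is achievable: Planning=10am, Sync=11am, Demo=10am, Retro=10am, Postmortem=12pm, Kickoff=12pm, Triage=12pm.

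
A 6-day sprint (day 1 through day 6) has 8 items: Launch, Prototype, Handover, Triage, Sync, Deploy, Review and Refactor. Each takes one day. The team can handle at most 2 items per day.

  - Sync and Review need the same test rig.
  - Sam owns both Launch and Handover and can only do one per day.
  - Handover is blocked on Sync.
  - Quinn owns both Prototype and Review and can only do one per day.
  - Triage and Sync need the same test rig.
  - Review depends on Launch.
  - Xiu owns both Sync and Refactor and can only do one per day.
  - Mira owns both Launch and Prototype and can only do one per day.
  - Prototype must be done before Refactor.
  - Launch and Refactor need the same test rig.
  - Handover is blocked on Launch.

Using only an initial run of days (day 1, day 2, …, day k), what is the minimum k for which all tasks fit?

4 days

The precedence chain requires at least 2 distinct days.
With at most 2 per day and 8 tasks, at least 4 days are needed.
4 works (last occupied day: day 4): for example Prototype in day 2, Refactor in day 3, Sync in day 1, Handover in day 2, Deploy in day 4, Triage in day 4, Review in day 3, Launch in day 1.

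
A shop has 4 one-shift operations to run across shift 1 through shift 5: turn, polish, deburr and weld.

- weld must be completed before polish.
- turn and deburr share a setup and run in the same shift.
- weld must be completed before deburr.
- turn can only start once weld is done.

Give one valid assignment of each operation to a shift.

turn in shift 2; weld in shift 1; deburr in shift 2; polish in shift 2

Checking: weld(shift 1) before polish(shift 2); weld(shift 1) before deburr(shift 2); weld(shift 1) before turn(shift 2); turn = deburr = shift 2.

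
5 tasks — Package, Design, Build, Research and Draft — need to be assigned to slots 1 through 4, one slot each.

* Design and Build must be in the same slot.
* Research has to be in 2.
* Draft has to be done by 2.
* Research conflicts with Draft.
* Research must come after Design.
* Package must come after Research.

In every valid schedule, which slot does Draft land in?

Draft's window is 1–2.
Research is fixed at 2, and Draft can't share a slot with Research.
So Draft must be 1.

1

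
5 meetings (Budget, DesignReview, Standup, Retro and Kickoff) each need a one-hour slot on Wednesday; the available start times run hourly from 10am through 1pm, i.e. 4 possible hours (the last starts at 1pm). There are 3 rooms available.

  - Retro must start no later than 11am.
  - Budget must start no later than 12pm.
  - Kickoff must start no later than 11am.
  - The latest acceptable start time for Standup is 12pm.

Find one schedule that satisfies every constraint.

Budget in 10am; DesignReview in 11am; Retro in 10am; Kickoff in 10am; Standup in 11am

Checking: Kickoff=10am in [10am,11am]; Standup=11am in [10am,12pm]; Budget=10am in [10am,12pm]; Retro=10am in [10am,11am]; max 3 per hour (cap 3).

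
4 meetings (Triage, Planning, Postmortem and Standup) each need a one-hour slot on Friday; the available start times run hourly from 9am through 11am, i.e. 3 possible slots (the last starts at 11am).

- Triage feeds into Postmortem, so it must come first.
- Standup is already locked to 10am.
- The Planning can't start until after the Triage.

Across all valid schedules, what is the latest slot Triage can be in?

10am

Downstream work caps Triage at 10am.
Triage at 10am is achievable: Standup -> 10am, Triage -> 10am, Planning -> 11am, Postmortem -> 11am.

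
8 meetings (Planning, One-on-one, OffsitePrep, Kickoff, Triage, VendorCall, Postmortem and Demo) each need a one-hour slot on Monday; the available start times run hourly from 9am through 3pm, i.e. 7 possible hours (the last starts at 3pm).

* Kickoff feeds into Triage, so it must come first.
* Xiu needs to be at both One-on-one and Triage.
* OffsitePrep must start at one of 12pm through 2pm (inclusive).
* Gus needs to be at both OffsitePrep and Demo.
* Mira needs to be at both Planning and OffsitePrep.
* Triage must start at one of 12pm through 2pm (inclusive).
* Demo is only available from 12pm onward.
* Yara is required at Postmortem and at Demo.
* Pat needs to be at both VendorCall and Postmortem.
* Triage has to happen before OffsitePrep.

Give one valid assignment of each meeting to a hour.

VendorCall -> 9am; OffsitePrep -> 1pm; Postmortem -> 10am; Kickoff -> 9am; Demo -> 12pm; Planning -> 9am; One-on-one -> 9am; Triage -> 12pm

Checking: Kickoff(9am) before Triage(12pm); Triage(12pm) before OffsitePrep(1pm); Postmortem(10am) != Demo(12pm); VendorCall(9am) != Postmortem(10am); One-on-one(9am) != Triage(12pm); OffsitePrep(1pm) != Demo(12pm); Planning(9am) != OffsitePrep(1pm); Demo=12pm in [12pm,3pm]; Triage=12pm in [12pm,2pm]; OffsitePrep=1pm in [12pm,2pm].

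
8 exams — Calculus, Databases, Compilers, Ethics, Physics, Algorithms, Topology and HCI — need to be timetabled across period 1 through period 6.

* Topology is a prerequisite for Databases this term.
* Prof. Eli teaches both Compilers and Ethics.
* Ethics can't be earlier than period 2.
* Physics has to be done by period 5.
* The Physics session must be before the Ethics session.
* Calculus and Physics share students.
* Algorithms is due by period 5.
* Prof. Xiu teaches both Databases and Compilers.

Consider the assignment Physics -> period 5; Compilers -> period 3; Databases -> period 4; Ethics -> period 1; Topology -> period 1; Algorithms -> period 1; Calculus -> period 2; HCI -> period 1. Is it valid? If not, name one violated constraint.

No — it violates: The Physics session must be before the Ethics session

Algorithms is due by period 5 — holds.
Topology is a prerequisite for Databases this term — holds.
Ethics can't be earlier than period 2 — violated.
The Physics session must be before the Ethics session — violated.
Physics has to be done by period 5 — holds.
Calculus and Physics share students — holds.
Prof. Xiu teaches both Databases and Compilers — holds.
Prof. Eli teaches both Compilers and Ethics — holds.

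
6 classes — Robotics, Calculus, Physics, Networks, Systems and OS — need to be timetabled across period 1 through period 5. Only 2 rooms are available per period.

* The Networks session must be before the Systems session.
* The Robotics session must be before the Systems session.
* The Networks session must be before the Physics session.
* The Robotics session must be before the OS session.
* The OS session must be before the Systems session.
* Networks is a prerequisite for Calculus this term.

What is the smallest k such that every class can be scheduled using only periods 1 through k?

The precedence chain requires at least 3 distinct periods.
With at most 2 per period and 6 classes, at least 3 periods are needed.
3 works (last occupied period: period 3): for example Systems=period 3; Calculus=period 2; Networks=period 1; OS=period 2; Physics=period 3; Robotics=period 1.

3 periods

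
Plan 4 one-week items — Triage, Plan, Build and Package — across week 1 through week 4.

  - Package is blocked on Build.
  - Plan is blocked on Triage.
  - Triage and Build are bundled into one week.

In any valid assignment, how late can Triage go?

Downstream work caps Triage at week 3.
Triage at week 3 is achievable: Build -> week 3, Triage -> week 3, Plan -> week 4, Package -> week 4.

week 3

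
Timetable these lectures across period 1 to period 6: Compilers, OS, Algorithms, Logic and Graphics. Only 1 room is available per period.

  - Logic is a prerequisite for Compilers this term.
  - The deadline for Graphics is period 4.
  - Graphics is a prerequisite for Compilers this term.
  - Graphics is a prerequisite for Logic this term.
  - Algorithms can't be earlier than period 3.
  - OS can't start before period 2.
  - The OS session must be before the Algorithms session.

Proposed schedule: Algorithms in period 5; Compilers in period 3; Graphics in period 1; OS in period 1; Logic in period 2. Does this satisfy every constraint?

Only 1 room is available per period — violated.
The OS session must be before the Algorithms session — holds.
Graphics is a prerequisite for Compilers this term — holds.
The deadline for Graphics is period 4 — holds.
Logic is a prerequisite for Compilers this term — holds.
OS can't start before period 2 — violated.
Algorithms can't be earlier than period 3 — holds.
Graphics is a prerequisite for Logic this term — holds.

Invalid. OS can't start before period 2.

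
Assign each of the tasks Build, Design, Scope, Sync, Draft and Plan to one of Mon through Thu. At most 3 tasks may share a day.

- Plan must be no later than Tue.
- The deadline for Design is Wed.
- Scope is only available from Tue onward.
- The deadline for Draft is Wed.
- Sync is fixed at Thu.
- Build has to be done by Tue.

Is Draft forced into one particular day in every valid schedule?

No

Draft can be Mon (e.g. Scope=Tue, Sync=Thu, Design=Tue, Draft=Mon, Build=Mon, Plan=Mon) or Tue (e.g. Sync in Thu; Design in Mon; Build in Mon; Scope in Tue; Plan in Mon; Draft in Tue).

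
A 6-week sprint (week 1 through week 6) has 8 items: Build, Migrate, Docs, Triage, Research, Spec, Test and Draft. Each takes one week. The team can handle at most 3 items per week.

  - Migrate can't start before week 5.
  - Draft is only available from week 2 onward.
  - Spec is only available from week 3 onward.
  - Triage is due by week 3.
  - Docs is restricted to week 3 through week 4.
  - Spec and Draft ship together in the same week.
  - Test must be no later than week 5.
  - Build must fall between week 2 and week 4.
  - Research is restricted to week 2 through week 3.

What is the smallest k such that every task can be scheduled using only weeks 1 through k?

5 weeks

With at most 3 per week and 8 tasks, at least 3 weeks are needed.
Migrate can't be placed before week 5, so the schedule must run through at least week 5.
5 works (last occupied week: week 5): for example Spec -> week 3; Migrate -> week 5; Draft -> week 3; Build -> week 2; Test -> week 1; Docs -> week 3; Triage -> week 1; Research -> week 2.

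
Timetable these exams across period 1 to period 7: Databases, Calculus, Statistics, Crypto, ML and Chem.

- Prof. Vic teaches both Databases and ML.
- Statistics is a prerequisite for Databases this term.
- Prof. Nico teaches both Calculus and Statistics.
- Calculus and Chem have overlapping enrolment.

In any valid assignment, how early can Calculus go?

Calculus at period 1 is achievable: ML -> period 1, Chem -> period 2, Crypto -> period 1, Statistics -> period 2, Calculus -> period 1, Databases -> period 3.

period 1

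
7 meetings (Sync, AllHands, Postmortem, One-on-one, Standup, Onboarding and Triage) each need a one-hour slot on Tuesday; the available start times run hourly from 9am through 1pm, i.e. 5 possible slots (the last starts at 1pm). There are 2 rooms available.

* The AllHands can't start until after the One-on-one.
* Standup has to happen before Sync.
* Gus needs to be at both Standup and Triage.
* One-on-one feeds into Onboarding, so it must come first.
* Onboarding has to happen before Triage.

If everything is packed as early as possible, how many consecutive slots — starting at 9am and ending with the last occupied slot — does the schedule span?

The precedence chain requires at least 3 distinct slots.
With at most 2 per slot and 7 meetings, at least 4 slots are needed.
4 works (last occupied slot: 12pm): for example Triage=11am, Sync=10am, Onboarding=10am, Standup=9am, AllHands=11am, One-on-one=9am, Postmortem=12pm.

4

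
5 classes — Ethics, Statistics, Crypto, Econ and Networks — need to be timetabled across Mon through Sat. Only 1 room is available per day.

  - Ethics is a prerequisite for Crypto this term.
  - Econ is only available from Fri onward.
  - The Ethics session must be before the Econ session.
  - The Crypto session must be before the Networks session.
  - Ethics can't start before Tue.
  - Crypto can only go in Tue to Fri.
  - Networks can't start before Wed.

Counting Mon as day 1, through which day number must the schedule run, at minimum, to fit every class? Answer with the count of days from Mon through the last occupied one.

5 days

The precedence chain requires at least 3 distinct days.
With at most 1 per day and 5 classes, at least 5 days are needed.
Econ can't be placed before Fri — that is day 5 counting from Mon — so the schedule must run through at least 5 days.
5 works (last occupied day: Fri): for example Statistics in Mon; Crypto in Wed; Ethics in Tue; Econ in Fri; Networks in Thu.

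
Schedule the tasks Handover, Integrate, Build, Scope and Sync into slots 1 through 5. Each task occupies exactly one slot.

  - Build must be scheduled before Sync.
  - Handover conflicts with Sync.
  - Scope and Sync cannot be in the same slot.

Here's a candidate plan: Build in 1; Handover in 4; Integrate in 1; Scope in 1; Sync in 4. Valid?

Handover conflicts with Sync — violated.
Scope and Sync cannot be in the same slot — holds.
Build must be scheduled before Sync — holds.

Invalid. Handover conflicts with Sync.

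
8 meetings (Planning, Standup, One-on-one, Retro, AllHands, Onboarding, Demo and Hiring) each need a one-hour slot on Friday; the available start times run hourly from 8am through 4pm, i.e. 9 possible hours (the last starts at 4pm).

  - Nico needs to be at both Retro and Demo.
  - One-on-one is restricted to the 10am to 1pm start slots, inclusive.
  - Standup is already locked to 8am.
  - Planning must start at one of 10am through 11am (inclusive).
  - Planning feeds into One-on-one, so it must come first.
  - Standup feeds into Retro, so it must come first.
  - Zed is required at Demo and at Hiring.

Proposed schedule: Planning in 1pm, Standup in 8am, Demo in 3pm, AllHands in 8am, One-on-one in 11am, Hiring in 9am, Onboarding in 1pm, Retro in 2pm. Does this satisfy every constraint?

Invalid. Planning feeds into One-on-one, so it must come first.

Planning must start at one of 10am through 11am (inclusive) — violated.
Standup feeds into Retro, so it must come first — holds.
One-on-one is restricted to the 10am to 1pm start slots, inclusive — holds.
Nico needs to be at both Retro and Demo — holds.
Standup is already locked to 8am — holds.
Zed is required at Demo and at Hiring — holds.
Planning feeds into One-on-one, so it must come first — violated.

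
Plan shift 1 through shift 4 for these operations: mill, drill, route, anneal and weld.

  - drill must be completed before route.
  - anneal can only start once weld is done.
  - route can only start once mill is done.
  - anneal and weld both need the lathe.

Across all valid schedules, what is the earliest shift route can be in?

shift 2

Precedence pushes route to at least shift 2.
route at shift 2 is achievable: drill in shift 1; mill in shift 1; anneal in shift 2; weld in shift 1; route in shift 2.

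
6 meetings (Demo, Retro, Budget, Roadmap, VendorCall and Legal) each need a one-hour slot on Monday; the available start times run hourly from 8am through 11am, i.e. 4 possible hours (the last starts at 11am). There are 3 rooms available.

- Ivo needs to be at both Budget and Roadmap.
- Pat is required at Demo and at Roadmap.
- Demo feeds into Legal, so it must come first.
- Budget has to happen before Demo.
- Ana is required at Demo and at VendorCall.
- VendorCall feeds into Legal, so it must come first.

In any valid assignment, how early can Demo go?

Precedence pushes Demo to at least 9am; downstream work caps Demo at 10am.
Demo at 9am is achievable: Demo -> 9am; Retro -> 8am; Roadmap -> 10am; Budget -> 8am; Legal -> 10am; VendorCall -> 8am.

9am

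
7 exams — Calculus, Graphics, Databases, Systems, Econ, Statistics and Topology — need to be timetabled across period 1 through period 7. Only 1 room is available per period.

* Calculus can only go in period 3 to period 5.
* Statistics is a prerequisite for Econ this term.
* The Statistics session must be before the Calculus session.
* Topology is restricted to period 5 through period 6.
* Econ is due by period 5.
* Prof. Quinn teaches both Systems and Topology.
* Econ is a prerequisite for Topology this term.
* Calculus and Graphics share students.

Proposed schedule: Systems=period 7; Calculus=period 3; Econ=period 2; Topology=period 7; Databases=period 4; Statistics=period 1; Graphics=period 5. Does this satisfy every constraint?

Econ is a prerequisite for Topology this term — holds.
Prof. Quinn teaches both Systems and Topology — violated.
Calculus and Graphics share students — holds.
Only 1 room is available per period — violated.
Statistics is a prerequisite for Econ this term — holds.
The Statistics session must be before the Calculus session — holds.
Topology is restricted to period 5 through period 6 — violated.
Calculus can only go in period 3 to period 5 — holds.
Econ is due by period 5 — holds.

No — it violates: Prof. Quinn teaches both Systems and Topology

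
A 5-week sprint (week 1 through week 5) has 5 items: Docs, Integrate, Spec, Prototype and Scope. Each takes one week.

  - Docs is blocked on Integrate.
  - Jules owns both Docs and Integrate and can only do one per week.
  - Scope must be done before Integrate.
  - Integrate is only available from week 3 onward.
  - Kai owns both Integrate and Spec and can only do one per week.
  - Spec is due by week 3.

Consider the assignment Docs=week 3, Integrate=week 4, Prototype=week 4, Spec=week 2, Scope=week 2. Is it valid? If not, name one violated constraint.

No. Docs is blocked on Integrate is not satisfied.

Integrate is only available from week 3 onward — holds.
Spec is due by week 3 — holds.
Docs is blocked on Integrate — violated.
Scope must be done before Integrate — holds.
Jules owns both Docs and Integrate and can only do one per week — holds.
Kai owns both Integrate and Spec and can only do one per week — holds.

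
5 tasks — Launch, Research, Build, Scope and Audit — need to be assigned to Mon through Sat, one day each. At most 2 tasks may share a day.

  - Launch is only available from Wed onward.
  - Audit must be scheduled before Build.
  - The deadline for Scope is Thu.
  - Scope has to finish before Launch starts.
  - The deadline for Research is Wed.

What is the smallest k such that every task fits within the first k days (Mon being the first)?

3

The precedence chain requires at least 2 distinct days.
With at most 2 per day and 5 tasks, at least 3 days are needed.
Launch can't be placed before Wed — that is day 3 counting from Mon — so the schedule must run through at least 3 days.
3 works (last occupied day: Wed): for example Launch -> Wed, Audit -> Mon, Build -> Tue, Scope -> Mon, Research -> Tue.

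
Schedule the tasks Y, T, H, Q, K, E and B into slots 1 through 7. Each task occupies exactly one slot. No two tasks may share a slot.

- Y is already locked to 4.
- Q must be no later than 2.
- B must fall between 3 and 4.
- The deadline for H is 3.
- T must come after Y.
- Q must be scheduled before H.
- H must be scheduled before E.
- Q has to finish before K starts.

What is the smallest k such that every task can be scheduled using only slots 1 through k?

The precedence chain requires at least 3 distinct slots.
With at most 1 per slot and 7 tasks, at least 7 slots are needed.
Propagating the time windows through the other constraints, T can't land before 5, so the schedule must run through at least slot 5.
7 works (last occupied slot: 7): for example T -> 5; K -> 6; Q -> 1; B -> 3; Y -> 4; E -> 7; H -> 2.

7 slots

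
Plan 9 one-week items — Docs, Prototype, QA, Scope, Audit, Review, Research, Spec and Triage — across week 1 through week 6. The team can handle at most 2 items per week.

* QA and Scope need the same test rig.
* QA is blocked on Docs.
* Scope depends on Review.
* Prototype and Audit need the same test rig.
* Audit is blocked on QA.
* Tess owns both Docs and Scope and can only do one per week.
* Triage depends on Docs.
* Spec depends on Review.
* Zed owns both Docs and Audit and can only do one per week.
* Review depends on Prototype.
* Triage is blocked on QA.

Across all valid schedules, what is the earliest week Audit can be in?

Precedence pushes Audit to at least week 3.
Audit at week 3 is achievable: Audit in week 3, Scope in week 4, Spec in week 4, Docs in week 1, Review in week 2, Prototype in week 1, Research in week 5, QA in week 2, Triage in week 3.

week 3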